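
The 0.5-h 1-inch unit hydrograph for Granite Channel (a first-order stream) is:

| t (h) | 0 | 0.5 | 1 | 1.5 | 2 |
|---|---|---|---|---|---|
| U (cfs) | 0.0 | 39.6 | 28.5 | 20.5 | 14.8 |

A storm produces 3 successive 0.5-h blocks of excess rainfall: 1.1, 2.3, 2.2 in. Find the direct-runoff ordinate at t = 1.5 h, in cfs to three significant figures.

Q ≈ 175 cfs

By discrete convolution, Q_j = Σ (P_i / 1 in) · U_{j−i}.
At t = 1.5 h (j=3): Q = (1.1/1)·20.5 + (2.3/1)·28.5 + (2.2/1)·39.6 = 175 cfs.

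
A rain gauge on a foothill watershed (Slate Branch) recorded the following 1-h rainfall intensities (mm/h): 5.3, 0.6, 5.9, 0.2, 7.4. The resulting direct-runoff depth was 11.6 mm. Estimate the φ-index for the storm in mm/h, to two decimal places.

φ ≈ 2.33 mm/h

Only the 3 blocks with intensity above φ contribute runoff: 5.3, 5.9, 7.4 mm/h.
Σ(I−φ)·Δt = d  ⇒  (5.3+5.9+7.4 − 3φ)·1 = 11.6
φ = (18.60 − 11.6/1) / 3 = 2.33 mm/h.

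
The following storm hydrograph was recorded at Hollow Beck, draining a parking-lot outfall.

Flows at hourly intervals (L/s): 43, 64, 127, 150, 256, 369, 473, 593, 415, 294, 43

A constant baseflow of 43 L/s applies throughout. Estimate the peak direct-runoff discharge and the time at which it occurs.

Subtracting baseflow gives direct-runoff ordinates: 0.0, 21.0, 84.0, 107.0, 213.0, 326.0, 430.0, 550.0, 372.0, 251.0, 0.0 L/s.
The maximum is 550.0 L/s, occurring at the reading for t = 7 h.

Q_p = 550.0 L/s at t = 7 h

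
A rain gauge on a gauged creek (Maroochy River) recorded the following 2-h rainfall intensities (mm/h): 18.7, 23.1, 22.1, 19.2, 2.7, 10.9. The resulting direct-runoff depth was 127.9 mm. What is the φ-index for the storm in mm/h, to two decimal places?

Only the 5 blocks with intensity above φ contribute runoff: 18.7, 23.1, 22.1, 19.2, 10.9 mm/h.
Σ(I−φ)·Δt = d  ⇒  (18.7+23.1+22.1+19.2+10.9 − 5φ)·2 = 127.9
φ = (94.00 − 127.9/2) / 5 = 6.01 mm/h.

φ ≈ 6.01 mm/h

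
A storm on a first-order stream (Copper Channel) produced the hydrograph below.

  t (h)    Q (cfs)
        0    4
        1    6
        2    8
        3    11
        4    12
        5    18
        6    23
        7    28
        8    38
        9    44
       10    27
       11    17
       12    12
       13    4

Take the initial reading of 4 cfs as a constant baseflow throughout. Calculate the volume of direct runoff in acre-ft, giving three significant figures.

Direct-runoff ordinates (Q − Q_b): 0.0, 2.0, 4.0, 7.0, 8.0, 14.0, 19.0, 24.0, 34.0, 40.0, 23.0, 13.0, 8.0, 0.0 cfs.
ΣQ_DR = 196.0 cfs.
With Δt = 1 h = 3600 s, V = ΣQ_DR · Δt = 196.0 × 3600 = 7.06 × 10^5 ft³ = 16.2 acre-ft.

V ≈ 16.2 acre-ft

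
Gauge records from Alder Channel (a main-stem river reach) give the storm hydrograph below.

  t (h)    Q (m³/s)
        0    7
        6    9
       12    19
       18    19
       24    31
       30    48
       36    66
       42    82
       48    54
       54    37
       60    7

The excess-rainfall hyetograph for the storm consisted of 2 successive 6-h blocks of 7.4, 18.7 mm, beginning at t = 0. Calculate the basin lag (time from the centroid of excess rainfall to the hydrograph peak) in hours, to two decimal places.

t_L ≈ 34.70 h

Centroid of excess rainfall: t_c = Σ P_i·t̄_i / ΣP_i = 7.2989 h (block centres at 3, 9 h).
Hydrograph peak occurs at t = 42 h, so basin lag t_L = 42 − 7.2989 = 34.70 h.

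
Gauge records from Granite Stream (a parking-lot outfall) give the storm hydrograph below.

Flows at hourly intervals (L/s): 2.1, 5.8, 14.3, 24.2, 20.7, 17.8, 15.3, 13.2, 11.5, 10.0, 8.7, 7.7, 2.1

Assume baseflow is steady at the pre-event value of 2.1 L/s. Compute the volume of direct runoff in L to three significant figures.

Direct-runoff ordinates (Q − Q_b): 0.0, 3.7, 12.2, 22.1, 18.6, 15.7, 13.2, 11.1, 9.4, 7.9, 6.6, 5.6, 0.0 L/s.
ΣQ_DR = 126.1 L/s.
With Δt = 1 h = 3600 s, V = ΣQ_DR · Δt = 126.1 × 3600 = 4.54 × 10^5 L.

V ≈ 4.54 × 10^5 L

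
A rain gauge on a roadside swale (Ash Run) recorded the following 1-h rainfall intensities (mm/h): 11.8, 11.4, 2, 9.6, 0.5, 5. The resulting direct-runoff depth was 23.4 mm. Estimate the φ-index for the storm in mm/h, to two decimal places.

Only the 4 blocks with intensity above φ contribute runoff: 11.8, 11.4, 9.6, 5 mm/h.
Σ(I−φ)·Δt = d  ⇒  (11.8+11.4+9.6+5 − 4φ)·1 = 23.4
φ = (37.80 − 23.4/1) / 4 = 3.60 mm/h.

φ ≈ 3.60 mm/h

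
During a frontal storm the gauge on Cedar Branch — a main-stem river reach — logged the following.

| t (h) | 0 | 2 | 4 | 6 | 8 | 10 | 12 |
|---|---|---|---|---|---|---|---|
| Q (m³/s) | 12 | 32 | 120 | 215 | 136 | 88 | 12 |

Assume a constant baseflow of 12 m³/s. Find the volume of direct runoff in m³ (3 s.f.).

V ≈ 3.82 × 10^6 m³

Direct-runoff ordinates (Q − Q_b): 0.0, 20.0, 108.0, 203.0, 124.0, 76.0, 0.0 m³/s.
ΣQ_DR = 531.0 m³/s.
With Δt = 2 h = 7200 s, V = ΣQ_DR · Δt = 531.0 × 7200 = 3.82 × 10^6 m³.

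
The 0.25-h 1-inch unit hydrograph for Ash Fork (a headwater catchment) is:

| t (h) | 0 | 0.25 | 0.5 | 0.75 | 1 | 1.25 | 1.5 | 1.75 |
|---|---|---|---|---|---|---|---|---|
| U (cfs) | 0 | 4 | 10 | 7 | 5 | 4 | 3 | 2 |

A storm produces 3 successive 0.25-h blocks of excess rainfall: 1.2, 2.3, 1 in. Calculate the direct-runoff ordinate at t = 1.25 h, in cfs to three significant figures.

By discrete convolution, Q_j = Σ (P_i / 1 in) · U_{j−i}.
At t = 1.25 h (j=5): Q = (1.2/1)·4 + (2.3/1)·5 + (1/1)·7 = 23.3 cfs.

Q ≈ 23.3 cfs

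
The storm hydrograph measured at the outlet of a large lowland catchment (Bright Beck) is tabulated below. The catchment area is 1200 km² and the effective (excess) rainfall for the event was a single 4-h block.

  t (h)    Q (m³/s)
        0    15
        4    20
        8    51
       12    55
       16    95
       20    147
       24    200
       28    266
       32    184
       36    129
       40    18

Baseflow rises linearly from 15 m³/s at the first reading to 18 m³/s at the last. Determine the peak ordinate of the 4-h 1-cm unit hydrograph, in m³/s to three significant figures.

Direct runoff: 0.00, 4.70, 35.40, 39.10, 78.80, 130.50, 183.20, 248.90, 166.60, 111.30, 0.00 m³/s; ΣQ_DR = 998.5 m³/s, peak = 248.90 m³/s.
Runoff depth d = ΣQ_DR·Δt / A = 998.5 × 14400 / (1200 km²) = 11.98 mm.
The 1-cm UH is the DRH scaled by (10 mm)/d, so U_p = 248.90 × 10/11.98 = 208 m³/s.

U_p ≈ 208 m³/s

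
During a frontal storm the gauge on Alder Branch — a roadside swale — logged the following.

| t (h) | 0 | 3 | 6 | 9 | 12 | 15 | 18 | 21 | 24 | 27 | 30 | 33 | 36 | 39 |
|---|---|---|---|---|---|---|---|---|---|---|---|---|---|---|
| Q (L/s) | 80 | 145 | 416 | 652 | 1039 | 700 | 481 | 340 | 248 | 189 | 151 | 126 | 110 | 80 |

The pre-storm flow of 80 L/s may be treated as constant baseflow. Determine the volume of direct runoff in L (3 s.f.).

V ≈ 3.93 × 10^7 L

Direct-runoff ordinates (Q − Q_b): 0.0, 65.0, 336.0, 572.0, 959.0, 620.0, 401.0, 260.0, 168.0, 109.0, 71.0, 46.0, 30.0, 0.0 L/s.
ΣQ_DR = 3637 L/s.
With Δt = 3 h = 10800 s, V = ΣQ_DR · Δt = 3637 × 10800 = 3.93 × 10^7 L.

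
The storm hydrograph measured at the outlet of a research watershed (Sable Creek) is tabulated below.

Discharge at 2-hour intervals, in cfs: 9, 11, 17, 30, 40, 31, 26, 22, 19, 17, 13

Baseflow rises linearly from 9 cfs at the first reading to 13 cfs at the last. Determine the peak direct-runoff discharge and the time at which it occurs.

Subtracting baseflow gives direct-runoff ordinates: 0.00, 1.60, 7.20, 19.80, 29.40, 20.00, 14.60, 10.20, 6.80, 4.40, 0.00 cfs.
The maximum is 29.40 cfs, occurring at the reading for t = 8 h.

Q_p = 29.40 cfs at t = 8 h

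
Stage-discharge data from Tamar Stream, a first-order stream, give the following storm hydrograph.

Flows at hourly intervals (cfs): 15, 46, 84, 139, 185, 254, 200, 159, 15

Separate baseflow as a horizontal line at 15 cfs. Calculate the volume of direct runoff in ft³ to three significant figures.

Direct-runoff ordinates (Q − Q_b): 0.0, 31.0, 69.0, 124.0, 170.0, 239.0, 185.0, 144.0, 0.0 cfs.
ΣQ_DR = 962.0 cfs.
With Δt = 1 h = 3600 s, V = ΣQ_DR · Δt = 962.0 × 3600 = 3.46 × 10^6 ft³.

V ≈ 3.46 × 10^6 ft³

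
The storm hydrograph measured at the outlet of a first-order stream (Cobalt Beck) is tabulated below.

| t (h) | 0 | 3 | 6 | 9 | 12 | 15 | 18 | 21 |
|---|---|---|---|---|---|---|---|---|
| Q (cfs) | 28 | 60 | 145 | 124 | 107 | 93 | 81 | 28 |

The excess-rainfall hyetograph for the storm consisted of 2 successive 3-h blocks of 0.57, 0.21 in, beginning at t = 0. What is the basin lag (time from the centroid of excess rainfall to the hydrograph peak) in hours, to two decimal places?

t_L ≈ 3.69 h

Centroid of excess rainfall: t_c = Σ P_i·t̄_i / ΣP_i = 2.3077 h (block centres at 1.5, 4.5 h).
Hydrograph peak occurs at t = 6 h, so basin lag t_L = 6 − 2.3077 = 3.69 h.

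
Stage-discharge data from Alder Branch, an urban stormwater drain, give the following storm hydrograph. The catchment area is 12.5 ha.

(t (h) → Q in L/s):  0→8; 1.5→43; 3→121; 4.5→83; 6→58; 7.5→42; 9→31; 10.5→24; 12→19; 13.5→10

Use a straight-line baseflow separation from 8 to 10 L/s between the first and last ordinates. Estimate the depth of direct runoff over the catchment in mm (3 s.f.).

Direct runoff: 0.00, 34.78, 112.56, 74.33, 49.11, 32.89, 21.67, 14.44, 9.22, 0.00 L/s; ΣQ_DR = 349.0 L/s.
V = ΣQ_DR · Δt = 349.0 × 5400 s = 1.885 × 10^6 L.
Over A = 12.5 ha, depth = V / A = 15.1 mm.

d ≈ 15.1 mm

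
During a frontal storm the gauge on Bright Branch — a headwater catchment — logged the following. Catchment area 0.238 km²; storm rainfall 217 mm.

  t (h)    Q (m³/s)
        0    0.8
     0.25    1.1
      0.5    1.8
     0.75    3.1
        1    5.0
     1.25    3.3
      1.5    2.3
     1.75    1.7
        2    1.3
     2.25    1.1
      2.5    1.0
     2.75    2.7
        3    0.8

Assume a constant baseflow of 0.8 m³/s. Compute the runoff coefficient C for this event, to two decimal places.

ΣQ_DR = 15.60 m³/s; V = ΣQ_DR·Δt = 14040 m³.
Runoff depth d = V / A = 58.99 mm.
C = d / P = 58.99 / 217 = 0.27.

C ≈ 0.27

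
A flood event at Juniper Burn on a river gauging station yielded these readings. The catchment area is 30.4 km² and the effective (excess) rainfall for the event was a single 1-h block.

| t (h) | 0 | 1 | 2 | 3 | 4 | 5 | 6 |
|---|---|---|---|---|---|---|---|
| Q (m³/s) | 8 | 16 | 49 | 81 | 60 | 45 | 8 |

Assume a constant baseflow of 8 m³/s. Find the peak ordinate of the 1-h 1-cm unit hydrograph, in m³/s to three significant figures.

U_p ≈ 29.2 m³/s

Direct runoff: 0.0, 8.0, 41.0, 73.0, 52.0, 37.0, 0.0 m³/s; ΣQ_DR = 211.0 m³/s, peak = 73.0 m³/s.
Runoff depth d = ΣQ_DR·Δt / A = 211.0 × 3600 / (30.4 km²) = 24.99 mm.
The 1-cm UH is the DRH scaled by (10 mm)/d, so U_p = 73.0 × 10/24.99 = 29.2 m³/s.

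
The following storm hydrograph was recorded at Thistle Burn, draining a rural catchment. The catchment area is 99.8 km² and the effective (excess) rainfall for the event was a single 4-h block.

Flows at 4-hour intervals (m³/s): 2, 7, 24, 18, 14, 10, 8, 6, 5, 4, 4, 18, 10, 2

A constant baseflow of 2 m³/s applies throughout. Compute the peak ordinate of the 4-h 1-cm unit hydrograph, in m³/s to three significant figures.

Direct runoff: 0.0, 5.0, 22.0, 16.0, 12.0, 8.0, 6.0, 4.0, 3.0, 2.0, 2.0, 16.0, 8.0, 0.0 m³/s; ΣQ_DR = 104.0 m³/s, peak = 22.0 m³/s.
Runoff depth d = ΣQ_DR·Δt / A = 104.0 × 14400 / (99.8 km²) = 15.01 mm.
The 1-cm UH is the DRH scaled by (10 mm)/d, so U_p = 22.0 × 10/15.01 = 14.7 m³/s.

U_p ≈ 14.7 m³/s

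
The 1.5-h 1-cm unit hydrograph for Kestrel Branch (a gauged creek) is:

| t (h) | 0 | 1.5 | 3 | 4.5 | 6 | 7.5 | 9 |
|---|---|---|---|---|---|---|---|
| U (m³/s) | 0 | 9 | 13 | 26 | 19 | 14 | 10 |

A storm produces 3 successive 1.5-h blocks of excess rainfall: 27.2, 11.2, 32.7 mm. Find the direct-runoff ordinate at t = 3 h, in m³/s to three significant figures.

By discrete convolution, Q_j = Σ (P_i / 10 mm) · U_{j−i}.
At t = 3 h (j=2): Q = (27.2/10)·13 + (11.2/10)·9 + (32.7/10)·0 = 45.4 m³/s.

Q ≈ 45.4 m³/s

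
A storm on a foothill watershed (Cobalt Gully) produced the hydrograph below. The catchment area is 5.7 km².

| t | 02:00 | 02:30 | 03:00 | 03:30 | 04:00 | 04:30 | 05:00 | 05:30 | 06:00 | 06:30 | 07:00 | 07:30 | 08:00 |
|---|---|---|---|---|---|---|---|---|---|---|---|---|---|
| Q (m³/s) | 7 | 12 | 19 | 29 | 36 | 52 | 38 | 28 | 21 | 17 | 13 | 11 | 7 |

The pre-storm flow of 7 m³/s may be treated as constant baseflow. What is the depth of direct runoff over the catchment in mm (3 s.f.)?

d ≈ 62.8 mm

Direct runoff: 0.0, 5.0, 12.0, 22.0, 29.0, 45.0, 31.0, 21.0, 14.0, 10.0, 6.0, 4.0, 0.0 m³/s; ΣQ_DR = 199.0 m³/s.
V = ΣQ_DR · Δt = 199.0 × 1800 s = 3.582 × 10^5 m³.
Over A = 5.7 km², depth = V / A = 62.8 mm.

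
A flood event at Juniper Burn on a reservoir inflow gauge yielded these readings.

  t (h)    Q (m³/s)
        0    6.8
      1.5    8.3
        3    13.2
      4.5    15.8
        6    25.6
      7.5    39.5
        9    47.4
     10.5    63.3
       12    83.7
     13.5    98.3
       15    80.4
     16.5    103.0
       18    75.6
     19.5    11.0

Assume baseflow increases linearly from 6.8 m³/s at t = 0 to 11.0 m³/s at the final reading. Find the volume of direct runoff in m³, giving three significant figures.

Direct-runoff ordinates (Q − Q_b): 0.00, 1.18, 5.75, 8.03, 17.51, 31.08, 38.66, 54.24, 74.32, 88.59, 70.37, 92.65, 64.92, 0.00 m³/s.
ΣQ_DR = 547.3 m³/s.
With Δt = 1.5 h = 5400 s, V = ΣQ_DR · Δt = 547.3 × 5400 = 2.96 × 10^6 m³.

V ≈ 2.96 × 10^6 m³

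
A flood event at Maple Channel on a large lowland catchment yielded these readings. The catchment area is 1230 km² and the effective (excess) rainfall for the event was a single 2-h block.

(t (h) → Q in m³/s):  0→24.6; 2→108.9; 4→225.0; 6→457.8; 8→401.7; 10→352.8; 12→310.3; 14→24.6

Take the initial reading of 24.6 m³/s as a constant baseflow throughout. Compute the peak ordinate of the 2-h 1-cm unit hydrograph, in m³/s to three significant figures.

U_p ≈ 433 m³/s

Direct runoff: 0.0, 84.3, 200.4, 433.2, 377.1, 328.2, 285.7, 0.0 m³/s; ΣQ_DR = 1709 m³/s, peak = 433.2 m³/s.
Runoff depth d = ΣQ_DR·Δt / A = 1709 × 7200 / (1230 km²) = 10.00 mm.
The 1-cm UH is the DRH scaled by (10 mm)/d, so U_p = 433.2 × 10/10.00 = 433 m³/s.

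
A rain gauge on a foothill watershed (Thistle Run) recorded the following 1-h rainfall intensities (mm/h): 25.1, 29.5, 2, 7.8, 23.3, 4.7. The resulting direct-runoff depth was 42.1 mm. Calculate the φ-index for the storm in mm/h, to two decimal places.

Only the 3 blocks with intensity above φ contribute runoff: 25.1, 29.5, 23.3 mm/h.
Σ(I−φ)·Δt = d  ⇒  (25.1+29.5+23.3 − 3φ)·1 = 42.1
φ = (77.90 − 42.1/1) / 3 = 11.93 mm/h.

φ ≈ 11.93 mm/h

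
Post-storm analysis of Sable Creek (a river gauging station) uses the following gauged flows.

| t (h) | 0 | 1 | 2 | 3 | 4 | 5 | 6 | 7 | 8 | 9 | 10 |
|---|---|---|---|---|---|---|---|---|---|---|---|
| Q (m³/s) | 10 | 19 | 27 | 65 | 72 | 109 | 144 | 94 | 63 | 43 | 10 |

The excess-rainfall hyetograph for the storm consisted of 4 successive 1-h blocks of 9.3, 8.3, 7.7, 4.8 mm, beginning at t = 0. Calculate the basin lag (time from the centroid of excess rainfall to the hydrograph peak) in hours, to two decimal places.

Centroid of excess rainfall: t_c = Σ P_i·t̄_i / ΣP_i = 1.7658 h (block centres at 0.5, 1.5, 2.5, 3.5 h).
Hydrograph peak occurs at t = 6 h, so basin lag t_L = 6 − 1.7658 = 4.23 h.

t_L ≈ 4.23 h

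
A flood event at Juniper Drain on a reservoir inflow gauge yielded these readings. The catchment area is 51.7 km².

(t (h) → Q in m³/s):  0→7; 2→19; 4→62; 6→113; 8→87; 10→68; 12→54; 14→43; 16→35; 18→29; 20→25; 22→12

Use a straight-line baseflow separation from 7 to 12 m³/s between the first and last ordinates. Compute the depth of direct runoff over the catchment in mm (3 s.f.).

Direct runoff: 0.00, 11.55, 54.09, 104.64, 78.18, 58.73, 44.27, 32.82, 24.36, 17.91, 13.45, 0.00 m³/s; ΣQ_DR = 440.0 m³/s.
V = ΣQ_DR · Δt = 440.0 × 7200 s = 3.168 × 10^6 m³.
Over A = 51.7 km², depth = V / A = 61.3 mm.

d ≈ 61.3 mm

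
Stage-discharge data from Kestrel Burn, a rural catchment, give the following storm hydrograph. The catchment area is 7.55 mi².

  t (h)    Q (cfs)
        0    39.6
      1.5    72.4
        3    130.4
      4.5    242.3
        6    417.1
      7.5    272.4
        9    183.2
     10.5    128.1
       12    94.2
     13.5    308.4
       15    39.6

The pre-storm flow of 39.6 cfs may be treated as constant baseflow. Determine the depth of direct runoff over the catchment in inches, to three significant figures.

d ≈ 0.459 in

Direct runoff: 0.0, 32.8, 90.8, 202.7, 377.5, 232.8, 143.6, 88.5, 54.6, 268.8, 0.0 cfs; ΣQ_DR = 1492 cfs.
V = ΣQ_DR · Δt = 1492 × 5400 s = 8.057 × 10^6 ft³.
Over A = 7.55 mi², depth = V / A = 0.459 in.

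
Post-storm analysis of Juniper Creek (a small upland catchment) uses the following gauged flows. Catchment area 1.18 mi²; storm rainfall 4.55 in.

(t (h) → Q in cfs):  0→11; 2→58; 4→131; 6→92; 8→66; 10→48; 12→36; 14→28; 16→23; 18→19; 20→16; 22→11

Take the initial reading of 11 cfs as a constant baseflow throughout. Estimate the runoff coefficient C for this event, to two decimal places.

ΣQ_DR = 407.0 cfs; V = ΣQ_DR·Δt = 2.930 × 10^6 ft³.
Runoff depth d = V / A = 1.069 in.
C = d / P = 1.069 / 4.55 = 0.23.

C ≈ 0.23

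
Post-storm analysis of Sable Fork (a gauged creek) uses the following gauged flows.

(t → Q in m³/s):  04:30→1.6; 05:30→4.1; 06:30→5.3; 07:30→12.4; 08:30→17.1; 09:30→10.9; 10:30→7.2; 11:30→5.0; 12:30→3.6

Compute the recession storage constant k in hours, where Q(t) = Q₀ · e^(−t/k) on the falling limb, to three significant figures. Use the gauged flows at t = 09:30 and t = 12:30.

On the falling limb, Q drops from 10.9 to 3.6 m³/s between t = 09:30 and t = 12:30 (Δt = 3 h).
k = −Δt / ln(Q₂/Q₁) = −3 / ln(3.6/10.9) = 2.71 h.

k ≈ 2.71 h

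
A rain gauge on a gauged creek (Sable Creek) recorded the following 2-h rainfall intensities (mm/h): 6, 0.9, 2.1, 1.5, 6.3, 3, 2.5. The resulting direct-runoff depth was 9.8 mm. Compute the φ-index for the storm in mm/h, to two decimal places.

Only the 2 blocks with intensity above φ contribute runoff: 6, 6.3 mm/h.
Σ(I−φ)·Δt = d  ⇒  (6+6.3 − 2φ)·2 = 9.8
φ = (12.30 − 9.8/2) / 2 = 3.70 mm/h.

φ ≈ 3.70 mm/h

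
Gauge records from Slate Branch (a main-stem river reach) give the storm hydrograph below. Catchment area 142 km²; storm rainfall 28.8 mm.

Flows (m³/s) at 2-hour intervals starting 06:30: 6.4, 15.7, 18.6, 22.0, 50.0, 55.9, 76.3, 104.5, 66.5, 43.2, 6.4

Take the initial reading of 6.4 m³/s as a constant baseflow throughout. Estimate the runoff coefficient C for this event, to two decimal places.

ΣQ_DR = 395.1 m³/s; V = ΣQ_DR·Δt = 2.845 × 10^6 m³.
Runoff depth d = V / A = 20.03 mm.
C = d / P = 20.03 / 28.8 = 0.70.

C ≈ 0.70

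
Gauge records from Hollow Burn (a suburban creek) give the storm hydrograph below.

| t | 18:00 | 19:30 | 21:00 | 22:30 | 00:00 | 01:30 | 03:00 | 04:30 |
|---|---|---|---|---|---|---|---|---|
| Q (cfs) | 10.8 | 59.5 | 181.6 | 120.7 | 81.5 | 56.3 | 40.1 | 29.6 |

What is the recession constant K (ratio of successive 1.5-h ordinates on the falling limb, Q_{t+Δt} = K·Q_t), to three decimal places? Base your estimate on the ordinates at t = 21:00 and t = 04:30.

Using the recession-limb readings at t = 21:00 and t = 04:30: Q falls from 181.6 to 29.6 cfs over 5 intervals.
K = (Q₂/Q₁)^(1/5) = (29.6/181.6)^(1/5) = 0.696.

K ≈ 0.696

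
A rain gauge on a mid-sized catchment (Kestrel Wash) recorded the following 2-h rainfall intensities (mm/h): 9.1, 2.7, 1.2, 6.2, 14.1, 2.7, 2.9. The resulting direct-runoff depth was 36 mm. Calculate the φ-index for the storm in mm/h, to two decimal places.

φ ≈ 3.80 mm/h

Only the 3 blocks with intensity above φ contribute runoff: 9.1, 6.2, 14.1 mm/h.
Σ(I−φ)·Δt = d  ⇒  (9.1+6.2+14.1 − 3φ)·2 = 36
φ = (29.40 − 36/2) / 3 = 3.80 mm/h.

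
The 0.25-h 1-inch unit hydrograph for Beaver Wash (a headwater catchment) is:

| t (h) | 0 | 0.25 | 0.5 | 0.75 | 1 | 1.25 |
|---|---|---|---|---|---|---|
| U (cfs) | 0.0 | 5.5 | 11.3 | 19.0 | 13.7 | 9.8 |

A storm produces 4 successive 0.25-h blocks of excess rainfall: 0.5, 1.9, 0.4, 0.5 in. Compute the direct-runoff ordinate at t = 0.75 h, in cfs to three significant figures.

By discrete convolution, Q_j = Σ (P_i / 1 in) · U_{j−i}.
At t = 0.75 h (j=3): Q = (0.5/1)·19.0 + (1.9/1)·11.3 + (0.4/1)·5.5 + (0.5/1)·0.0 = 33.2 cfs.

Q ≈ 33.2 cfs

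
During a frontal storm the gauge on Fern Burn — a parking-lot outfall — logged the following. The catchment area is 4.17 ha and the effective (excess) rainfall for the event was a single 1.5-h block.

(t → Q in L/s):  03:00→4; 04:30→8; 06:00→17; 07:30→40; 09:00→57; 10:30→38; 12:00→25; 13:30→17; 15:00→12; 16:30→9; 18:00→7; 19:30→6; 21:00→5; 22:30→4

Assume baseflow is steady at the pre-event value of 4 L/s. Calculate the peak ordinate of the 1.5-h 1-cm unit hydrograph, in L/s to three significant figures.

U_p ≈ 21.2 L/s

Direct runoff: 0.0, 4.0, 13.0, 36.0, 53.0, 34.0, 21.0, 13.0, 8.0, 5.0, 3.0, 2.0, 1.0, 0.0 L/s; ΣQ_DR = 193.0 L/s, peak = 53.0 L/s.
Runoff depth d = ΣQ_DR·Δt / A = 193.0 × 5400 / (4.17 ha) = 24.99 mm.
The 1-cm UH is the DRH scaled by (10 mm)/d, so U_p = 53.0 × 10/24.99 = 21.2 L/s.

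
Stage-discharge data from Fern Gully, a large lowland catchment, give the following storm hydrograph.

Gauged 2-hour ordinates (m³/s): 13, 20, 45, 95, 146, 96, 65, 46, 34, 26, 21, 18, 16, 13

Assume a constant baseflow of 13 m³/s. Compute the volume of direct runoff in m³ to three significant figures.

Direct-runoff ordinates (Q − Q_b): 0.0, 7.0, 32.0, 82.0, 133.0, 83.0, 52.0, 33.0, 21.0, 13.0, 8.0, 5.0, 3.0, 0.0 m³/s.
ΣQ_DR = 472.0 m³/s.
With Δt = 2 h = 7200 s, V = ΣQ_DR · Δt = 472.0 × 7200 = 3.40 × 10^6 m³.

V ≈ 3.40 × 10^6 m³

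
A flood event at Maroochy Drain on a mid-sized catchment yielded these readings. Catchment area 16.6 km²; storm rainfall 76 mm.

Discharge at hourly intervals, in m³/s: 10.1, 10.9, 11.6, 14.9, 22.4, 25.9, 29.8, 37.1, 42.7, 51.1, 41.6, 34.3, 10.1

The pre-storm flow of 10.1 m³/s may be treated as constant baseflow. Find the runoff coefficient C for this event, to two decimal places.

ΣQ_DR = 211.2 m³/s; V = ΣQ_DR·Δt = 7.603 × 10^5 m³.
Runoff depth d = V / A = 45.80 mm.
C = d / P = 45.80 / 76 = 0.60.

C ≈ 0.60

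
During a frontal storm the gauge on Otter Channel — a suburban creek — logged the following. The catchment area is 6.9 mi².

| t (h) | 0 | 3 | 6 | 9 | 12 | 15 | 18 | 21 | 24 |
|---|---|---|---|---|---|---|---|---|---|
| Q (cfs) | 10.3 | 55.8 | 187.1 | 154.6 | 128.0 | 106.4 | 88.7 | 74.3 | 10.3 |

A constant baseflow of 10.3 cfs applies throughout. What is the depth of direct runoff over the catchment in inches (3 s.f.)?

d ≈ 0.487 in

Direct runoff: 0.0, 45.5, 176.8, 144.3, 117.7, 96.1, 78.4, 64.0, 0.0 cfs; ΣQ_DR = 722.8 cfs.
V = ΣQ_DR · Δt = 722.8 × 10800 s = 7.806 × 10^6 ft³.
Over A = 6.9 mi², depth = V / A = 0.487 in.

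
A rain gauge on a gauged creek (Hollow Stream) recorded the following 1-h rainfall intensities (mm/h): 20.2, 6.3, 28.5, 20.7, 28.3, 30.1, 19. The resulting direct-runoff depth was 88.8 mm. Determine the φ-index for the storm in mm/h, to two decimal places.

Only the 6 blocks with intensity above φ contribute runoff: 20.2, 28.5, 20.7, 28.3, 30.1, 19 mm/h.
Σ(I−φ)·Δt = d  ⇒  (20.2+28.5+20.7+28.3+30.1+19 − 6φ)·1 = 88.8
φ = (146.8 − 88.8/1) / 6 = 9.67 mm/h.

φ ≈ 9.67 mm/h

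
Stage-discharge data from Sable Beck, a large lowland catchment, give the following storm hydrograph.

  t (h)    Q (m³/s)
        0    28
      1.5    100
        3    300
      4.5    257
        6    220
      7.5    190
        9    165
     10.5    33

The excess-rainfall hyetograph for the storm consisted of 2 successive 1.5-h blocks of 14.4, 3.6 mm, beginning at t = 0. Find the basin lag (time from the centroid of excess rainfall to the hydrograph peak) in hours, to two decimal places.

t_L ≈ 1.95 h

Centroid of excess rainfall: t_c = Σ P_i·t̄_i / ΣP_i = 1.0500 h (block centres at 0.75, 2.25 h).
Hydrograph peak occurs at t = 3 h, so basin lag t_L = 3 − 1.0500 = 1.95 h.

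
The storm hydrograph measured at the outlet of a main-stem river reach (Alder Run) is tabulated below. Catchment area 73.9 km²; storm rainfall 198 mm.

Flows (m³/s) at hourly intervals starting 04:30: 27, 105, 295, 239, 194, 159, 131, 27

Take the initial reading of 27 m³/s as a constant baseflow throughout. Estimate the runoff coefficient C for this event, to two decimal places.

C ≈ 0.24

ΣQ_DR = 961.0 m³/s; V = ΣQ_DR·Δt = 3.460 × 10^6 m³.
Runoff depth d = V / A = 46.81 mm.
C = d / P = 46.81 / 198 = 0.24.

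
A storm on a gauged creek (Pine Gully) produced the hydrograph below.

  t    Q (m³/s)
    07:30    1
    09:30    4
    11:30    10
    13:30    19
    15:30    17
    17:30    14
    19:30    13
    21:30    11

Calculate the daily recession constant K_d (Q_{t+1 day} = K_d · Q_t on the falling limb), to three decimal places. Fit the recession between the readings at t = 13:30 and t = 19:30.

Between t = 13:30 and t = 19:30 the flow falls from 19 to 13 m³/s over 3×2 h = 6 h.
Per-interval ratio K = (13/19)^(1/3) = 0.8812; K_d = K^(24/2) = 0.219.

K_d ≈ 0.219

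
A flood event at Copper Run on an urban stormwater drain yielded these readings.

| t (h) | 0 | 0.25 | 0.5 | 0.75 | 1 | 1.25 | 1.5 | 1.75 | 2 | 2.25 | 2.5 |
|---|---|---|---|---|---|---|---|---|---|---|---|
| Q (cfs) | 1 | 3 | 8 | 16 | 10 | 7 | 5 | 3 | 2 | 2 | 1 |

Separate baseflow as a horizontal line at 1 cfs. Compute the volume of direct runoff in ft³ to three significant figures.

V ≈ 42300 ft³

Direct-runoff ordinates (Q − Q_b): 0.0, 2.0, 7.0, 15.0, 9.0, 6.0, 4.0, 2.0, 1.0, 1.0, 0.0 cfs.
ΣQ_DR = 47.00 cfs.
With Δt = 0.25 h = 900 s, V = ΣQ_DR · Δt = 47.00 × 900 = 42300 ft³.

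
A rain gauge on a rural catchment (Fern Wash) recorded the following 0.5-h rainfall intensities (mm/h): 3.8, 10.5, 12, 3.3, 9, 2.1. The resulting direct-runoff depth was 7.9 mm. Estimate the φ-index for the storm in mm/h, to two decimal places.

φ ≈ 5.23 mm/h

Only the 3 blocks with intensity above φ contribute runoff: 10.5, 12, 9 mm/h.
Σ(I−φ)·Δt = d  ⇒  (10.5+12+9 − 3φ)·0.5 = 7.9
φ = (31.50 − 7.9/0.5) / 3 = 5.23 mm/h.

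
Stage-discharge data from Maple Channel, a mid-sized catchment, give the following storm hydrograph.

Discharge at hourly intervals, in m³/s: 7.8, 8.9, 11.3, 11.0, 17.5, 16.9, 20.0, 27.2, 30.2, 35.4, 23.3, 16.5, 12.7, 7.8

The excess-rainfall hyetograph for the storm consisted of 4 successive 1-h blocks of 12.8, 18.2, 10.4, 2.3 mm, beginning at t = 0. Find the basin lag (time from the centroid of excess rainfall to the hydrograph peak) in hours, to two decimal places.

t_L ≈ 7.45 h

Centroid of excess rainfall: t_c = Σ P_i·t̄_i / ΣP_i = 1.5503 h (block centres at 0.5, 1.5, 2.5, 3.5 h).
Hydrograph peak occurs at t = 9 h, so basin lag t_L = 9 − 1.5503 = 7.45 h.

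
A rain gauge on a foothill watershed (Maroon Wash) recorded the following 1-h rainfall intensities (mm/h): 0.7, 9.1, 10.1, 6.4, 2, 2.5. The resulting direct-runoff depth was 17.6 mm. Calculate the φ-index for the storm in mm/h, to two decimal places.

Only the 3 blocks with intensity above φ contribute runoff: 9.1, 10.1, 6.4 mm/h.
Σ(I−φ)·Δt = d  ⇒  (9.1+10.1+6.4 − 3φ)·1 = 17.6
φ = (25.60 − 17.6/1) / 3 = 2.67 mm/h.

φ ≈ 2.67 mm/h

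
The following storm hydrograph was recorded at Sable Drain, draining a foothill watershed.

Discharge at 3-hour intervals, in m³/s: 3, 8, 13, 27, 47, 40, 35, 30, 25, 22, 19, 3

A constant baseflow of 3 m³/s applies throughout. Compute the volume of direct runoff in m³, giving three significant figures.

V ≈ 2.55 × 10^6 m³

Direct-runoff ordinates (Q − Q_b): 0.0, 5.0, 10.0, 24.0, 44.0, 37.0, 32.0, 27.0, 22.0, 19.0, 16.0, 0.0 m³/s.
ΣQ_DR = 236.0 m³/s.
With Δt = 3 h = 10800 s, V = ΣQ_DR · Δt = 236.0 × 10800 = 2.55 × 10^6 m³.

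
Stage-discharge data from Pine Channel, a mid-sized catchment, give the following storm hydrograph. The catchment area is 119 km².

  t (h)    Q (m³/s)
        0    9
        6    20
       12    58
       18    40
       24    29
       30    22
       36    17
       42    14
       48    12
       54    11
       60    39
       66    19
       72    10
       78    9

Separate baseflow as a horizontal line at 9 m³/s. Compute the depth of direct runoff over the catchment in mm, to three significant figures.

Direct runoff: 0.0, 11.0, 49.0, 31.0, 20.0, 13.0, 8.0, 5.0, 3.0, 2.0, 30.0, 10.0, 1.0, 0.0 m³/s; ΣQ_DR = 183.0 m³/s.
V = ΣQ_DR · Δt = 183.0 × 21600 s = 3.953 × 10^6 m³.
Over A = 119 km², depth = V / A = 33.2 mm.

d ≈ 33.2 mm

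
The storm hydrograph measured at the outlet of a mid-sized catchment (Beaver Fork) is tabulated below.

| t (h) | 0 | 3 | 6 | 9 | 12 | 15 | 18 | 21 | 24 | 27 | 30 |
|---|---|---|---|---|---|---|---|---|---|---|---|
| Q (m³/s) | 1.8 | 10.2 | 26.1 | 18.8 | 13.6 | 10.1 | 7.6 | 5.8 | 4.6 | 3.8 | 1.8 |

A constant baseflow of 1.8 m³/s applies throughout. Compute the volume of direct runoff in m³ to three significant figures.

Direct-runoff ordinates (Q − Q_b): 0.0, 8.4, 24.3, 17.0, 11.8, 8.3, 5.8, 4.0, 2.8, 2.0, 0.0 m³/s.
ΣQ_DR = 84.40 m³/s.
With Δt = 3 h = 10800 s, V = ΣQ_DR · Δt = 84.40 × 10800 = 9.12 × 10^5 m³.

V ≈ 9.12 × 10^5 m³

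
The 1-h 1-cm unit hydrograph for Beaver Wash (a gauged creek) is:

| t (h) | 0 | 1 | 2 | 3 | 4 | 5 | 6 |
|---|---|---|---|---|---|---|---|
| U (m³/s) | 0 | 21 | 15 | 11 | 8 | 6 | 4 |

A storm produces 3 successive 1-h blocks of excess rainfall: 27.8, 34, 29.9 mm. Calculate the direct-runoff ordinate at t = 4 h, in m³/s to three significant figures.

By discrete convolution, Q_j = Σ (P_i / 10 mm) · U_{j−i}.
At t = 4 h (j=4): Q = (27.8/10)·8 + (34/10)·11 + (29.9/10)·15 = 104 m³/s.

Q ≈ 104 m³/s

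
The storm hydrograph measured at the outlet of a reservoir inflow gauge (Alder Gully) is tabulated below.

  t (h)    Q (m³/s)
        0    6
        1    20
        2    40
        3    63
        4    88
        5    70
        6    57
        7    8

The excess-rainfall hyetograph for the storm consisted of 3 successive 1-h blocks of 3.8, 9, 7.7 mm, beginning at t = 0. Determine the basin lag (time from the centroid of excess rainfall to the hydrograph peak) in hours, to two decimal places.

Centroid of excess rainfall: t_c = Σ P_i·t̄_i / ΣP_i = 1.6902 h (block centres at 0.5, 1.5, 2.5 h).
Hydrograph peak occurs at t = 4 h, so basin lag t_L = 4 − 1.6902 = 2.31 h.

t_L ≈ 2.31 h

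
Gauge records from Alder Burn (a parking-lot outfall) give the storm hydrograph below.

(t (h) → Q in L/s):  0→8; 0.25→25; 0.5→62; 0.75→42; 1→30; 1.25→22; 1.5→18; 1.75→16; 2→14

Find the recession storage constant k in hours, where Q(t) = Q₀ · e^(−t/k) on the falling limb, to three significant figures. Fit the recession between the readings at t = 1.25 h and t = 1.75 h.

k ≈ 1.57 h

On the falling limb, Q drops from 22 to 16 L/s between t = 1.25 h and t = 1.75 h (Δt = 0.5 h).
k = −Δt / ln(Q₂/Q₁) = −0.5 / ln(16/22) = 1.57 h.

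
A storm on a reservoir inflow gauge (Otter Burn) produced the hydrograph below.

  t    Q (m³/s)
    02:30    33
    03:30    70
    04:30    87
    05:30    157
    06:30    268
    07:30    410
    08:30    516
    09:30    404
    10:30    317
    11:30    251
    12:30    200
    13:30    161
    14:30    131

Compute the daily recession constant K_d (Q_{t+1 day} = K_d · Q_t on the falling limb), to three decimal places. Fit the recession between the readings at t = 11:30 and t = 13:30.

K_d ≈ 0.005

Between t = 11:30 and t = 13:30 the flow falls from 251 to 161 m³/s over 2×1 h = 2 h.
Per-interval ratio K = (161/251)^(1/2) = 0.8009; K_d = K^(24/1) = 0.005.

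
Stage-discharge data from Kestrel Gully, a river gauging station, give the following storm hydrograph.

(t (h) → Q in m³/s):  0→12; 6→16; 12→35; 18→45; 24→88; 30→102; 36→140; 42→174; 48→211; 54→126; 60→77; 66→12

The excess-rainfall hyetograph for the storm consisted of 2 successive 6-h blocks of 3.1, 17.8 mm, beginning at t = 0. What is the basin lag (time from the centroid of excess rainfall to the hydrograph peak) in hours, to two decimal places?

t_L ≈ 39.89 h

Centroid of excess rainfall: t_c = Σ P_i·t̄_i / ΣP_i = 8.1100 h (block centres at 3, 9 h).
Hydrograph peak occurs at t = 48 h, so basin lag t_L = 48 − 8.1100 = 39.89 h.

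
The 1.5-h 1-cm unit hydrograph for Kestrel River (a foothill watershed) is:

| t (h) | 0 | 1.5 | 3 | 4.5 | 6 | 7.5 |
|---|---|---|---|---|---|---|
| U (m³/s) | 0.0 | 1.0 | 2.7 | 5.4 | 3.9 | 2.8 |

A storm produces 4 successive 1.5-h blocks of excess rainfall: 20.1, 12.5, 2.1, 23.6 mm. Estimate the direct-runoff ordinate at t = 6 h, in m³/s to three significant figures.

Q ≈ 17.5 m³/s

By discrete convolution, Q_j = Σ (P_i / 10 mm) · U_{j−i}.
At t = 6 h (j=4): Q = (20.1/10)·3.9 + (12.5/10)·5.4 + (2.1/10)·2.7 + (23.6/10)·1.0 = 17.5 m³/s.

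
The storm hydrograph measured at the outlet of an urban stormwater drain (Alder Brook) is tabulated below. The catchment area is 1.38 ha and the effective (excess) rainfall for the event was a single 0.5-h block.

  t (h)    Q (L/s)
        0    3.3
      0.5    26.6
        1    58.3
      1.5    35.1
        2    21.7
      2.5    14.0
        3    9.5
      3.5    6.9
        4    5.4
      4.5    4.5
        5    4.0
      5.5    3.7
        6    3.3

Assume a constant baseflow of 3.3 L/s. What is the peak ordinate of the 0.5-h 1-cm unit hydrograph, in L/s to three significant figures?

Direct runoff: 0.0, 23.3, 55.0, 31.8, 18.4, 10.7, 6.2, 3.6, 2.1, 1.2, 0.7, 0.4, 0.0 L/s; ΣQ_DR = 153.4 L/s, peak = 55.0 L/s.
Runoff depth d = ΣQ_DR·Δt / A = 153.4 × 1800 / (1.38 ha) = 20.01 mm.
The 1-cm UH is the DRH scaled by (10 mm)/d, so U_p = 55.0 × 10/20.01 = 27.5 L/s.

U_p ≈ 27.5 L/s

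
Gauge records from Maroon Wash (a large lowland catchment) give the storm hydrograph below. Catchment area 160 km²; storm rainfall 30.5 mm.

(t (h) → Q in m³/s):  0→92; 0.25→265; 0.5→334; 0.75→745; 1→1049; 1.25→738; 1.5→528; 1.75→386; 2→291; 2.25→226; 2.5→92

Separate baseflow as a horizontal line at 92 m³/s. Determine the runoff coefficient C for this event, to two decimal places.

ΣQ_DR = 3734 m³/s; V = ΣQ_DR·Δt = 3.361 × 10^6 m³.
Runoff depth d = V / A = 21.00 mm.
C = d / P = 21.00 / 30.5 = 0.69.

C ≈ 0.69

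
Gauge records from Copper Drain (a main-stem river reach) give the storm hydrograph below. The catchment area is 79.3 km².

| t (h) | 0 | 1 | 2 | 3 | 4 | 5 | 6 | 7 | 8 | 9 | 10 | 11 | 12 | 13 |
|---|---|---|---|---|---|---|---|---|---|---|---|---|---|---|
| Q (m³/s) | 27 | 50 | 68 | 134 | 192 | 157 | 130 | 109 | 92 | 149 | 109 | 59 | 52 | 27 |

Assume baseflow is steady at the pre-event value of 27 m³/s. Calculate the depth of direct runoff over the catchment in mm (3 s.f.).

Direct runoff: 0.0, 23.0, 41.0, 107.0, 165.0, 130.0, 103.0, 82.0, 65.0, 122.0, 82.0, 32.0, 25.0, 0.0 m³/s; ΣQ_DR = 977.0 m³/s.
V = ΣQ_DR · Δt = 977.0 × 3600 s = 3.517 × 10^6 m³.
Over A = 79.3 km², depth = V / A = 44.4 mm.

d ≈ 44.4 mm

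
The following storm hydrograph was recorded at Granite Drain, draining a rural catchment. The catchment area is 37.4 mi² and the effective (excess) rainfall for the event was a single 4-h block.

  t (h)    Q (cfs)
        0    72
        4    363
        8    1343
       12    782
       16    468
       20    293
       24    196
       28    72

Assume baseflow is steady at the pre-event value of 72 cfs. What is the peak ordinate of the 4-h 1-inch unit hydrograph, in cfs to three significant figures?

U_p ≈ 2550 cfs

Direct runoff: 0.0, 291.0, 1271.0, 710.0, 396.0, 221.0, 124.0, 0.0 cfs; ΣQ_DR = 3013 cfs, peak = 1271.0 cfs.
Runoff depth d = ΣQ_DR·Δt / A = 3013 × 14400 / (37.4 mi²) = 0.4993 in.
The 1-inch UH is the DRH scaled by (1 in)/d, so U_p = 1271.0 × 1/0.4993 = 2550 cfs.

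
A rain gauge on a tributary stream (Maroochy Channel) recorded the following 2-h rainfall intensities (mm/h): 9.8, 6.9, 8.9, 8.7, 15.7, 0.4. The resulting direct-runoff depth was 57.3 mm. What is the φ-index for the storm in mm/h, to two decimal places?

Only the 5 blocks with intensity above φ contribute runoff: 9.8, 6.9, 8.9, 8.7, 15.7 mm/h.
Σ(I−φ)·Δt = d  ⇒  (9.8+6.9+8.9+8.7+15.7 − 5φ)·2 = 57.3
φ = (50.00 − 57.3/2) / 5 = 4.27 mm/h.

φ ≈ 4.27 mm/h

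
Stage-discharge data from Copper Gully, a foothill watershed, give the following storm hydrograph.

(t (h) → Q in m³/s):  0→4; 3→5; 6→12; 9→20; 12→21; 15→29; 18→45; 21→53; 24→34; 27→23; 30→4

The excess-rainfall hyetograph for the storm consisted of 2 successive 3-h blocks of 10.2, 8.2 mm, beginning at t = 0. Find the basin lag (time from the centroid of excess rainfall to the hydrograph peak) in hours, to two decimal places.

Centroid of excess rainfall: t_c = Σ P_i·t̄_i / ΣP_i = 2.8370 h (block centres at 1.5, 4.5 h).
Hydrograph peak occurs at t = 21 h, so basin lag t_L = 21 − 2.8370 = 18.16 h.

t_L ≈ 18.16 h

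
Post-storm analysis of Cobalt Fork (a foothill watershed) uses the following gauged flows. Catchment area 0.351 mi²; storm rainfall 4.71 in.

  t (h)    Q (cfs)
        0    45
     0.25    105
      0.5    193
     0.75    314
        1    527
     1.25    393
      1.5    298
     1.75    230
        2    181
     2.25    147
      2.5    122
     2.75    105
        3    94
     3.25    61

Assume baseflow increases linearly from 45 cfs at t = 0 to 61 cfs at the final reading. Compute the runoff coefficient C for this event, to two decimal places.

C ≈ 0.49

ΣQ_DR = 2073 cfs; V = ΣQ_DR·Δt = 1.866 × 10^6 ft³.
Runoff depth d = V / A = 2.288 in.
C = d / P = 2.288 / 4.71 = 0.49.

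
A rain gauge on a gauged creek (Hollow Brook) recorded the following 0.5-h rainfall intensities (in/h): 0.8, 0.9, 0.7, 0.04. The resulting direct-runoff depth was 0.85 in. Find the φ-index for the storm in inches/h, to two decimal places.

φ ≈ 0.23 in/h

Only the 3 blocks with intensity above φ contribute runoff: 0.8, 0.9, 0.7 in/h.
Σ(I−φ)·Δt = d  ⇒  (0.8+0.9+0.7 − 3φ)·0.5 = 0.85
φ = (2.400 − 0.85/0.5) / 3 = 0.23 in/h.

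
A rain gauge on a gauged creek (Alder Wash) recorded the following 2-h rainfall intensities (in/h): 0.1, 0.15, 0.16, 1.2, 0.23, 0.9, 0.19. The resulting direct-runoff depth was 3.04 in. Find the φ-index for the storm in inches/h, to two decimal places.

φ ≈ 0.29 in/h

Only the 2 blocks with intensity above φ contribute runoff: 1.2, 0.9 in/h.
Σ(I−φ)·Δt = d  ⇒  (1.2+0.9 − 2φ)·2 = 3.04
φ = (2.100 − 3.04/2) / 2 = 0.29 in/h.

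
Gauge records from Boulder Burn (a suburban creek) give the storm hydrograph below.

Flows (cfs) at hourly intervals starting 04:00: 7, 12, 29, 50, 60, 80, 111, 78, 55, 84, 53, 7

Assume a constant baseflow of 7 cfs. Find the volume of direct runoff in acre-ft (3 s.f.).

Direct-runoff ordinates (Q − Q_b): 0.0, 5.0, 22.0, 43.0, 53.0, 73.0, 104.0, 71.0, 48.0, 77.0, 46.0, 0.0 cfs.
ΣQ_DR = 542.0 cfs.
With Δt = 1 h = 3600 s, V = ΣQ_DR · Δt = 542.0 × 3600 = 1.95 × 10^6 ft³ = 44.8 acre-ft.

V ≈ 44.8 acre-ft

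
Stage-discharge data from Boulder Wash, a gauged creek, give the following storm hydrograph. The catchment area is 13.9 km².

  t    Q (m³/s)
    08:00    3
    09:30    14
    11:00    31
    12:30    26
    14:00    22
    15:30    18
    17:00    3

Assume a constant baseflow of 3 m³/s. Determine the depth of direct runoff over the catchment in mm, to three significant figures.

Direct runoff: 0.0, 11.0, 28.0, 23.0, 19.0, 15.0, 0.0 m³/s; ΣQ_DR = 96.00 m³/s.
V = ΣQ_DR · Δt = 96.00 × 5400 s = 5.184 × 10^5 m³.
Over A = 13.9 km², depth = V / A = 37.3 mm.

d ≈ 37.3 mm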